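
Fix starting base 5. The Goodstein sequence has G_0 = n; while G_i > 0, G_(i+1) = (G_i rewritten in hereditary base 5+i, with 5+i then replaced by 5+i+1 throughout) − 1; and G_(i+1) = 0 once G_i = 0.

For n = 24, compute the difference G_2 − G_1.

G_0=24  [base 5] 4·5 + 4  →[5↦6]→  4·6 + 4 = 28  −1 ⇒ G_1=27
G_1=27  [base 6] 4·6 + 3  →[6↦7]→  4·7 + 3 = 31  −1 ⇒ G_2=30

3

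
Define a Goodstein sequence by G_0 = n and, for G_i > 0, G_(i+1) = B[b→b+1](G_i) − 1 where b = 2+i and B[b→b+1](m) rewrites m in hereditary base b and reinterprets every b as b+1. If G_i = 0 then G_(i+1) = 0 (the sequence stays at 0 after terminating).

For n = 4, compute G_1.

26

G_0=4  [base 2] 2^2  →[2↦3]→  3^3 = 27  −1 ⇒ G_1=26
G_1=26  [base 3] 2·3^2 + 2·3 + 2  →[3↦4]→  2·4^2 + 2·4 + 2 = 42  −1 ⇒ G_2=41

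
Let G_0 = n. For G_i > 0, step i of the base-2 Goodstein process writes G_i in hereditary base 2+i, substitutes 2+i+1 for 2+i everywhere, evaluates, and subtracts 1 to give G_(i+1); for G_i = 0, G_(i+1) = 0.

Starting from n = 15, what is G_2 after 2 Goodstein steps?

1283

G_0=15  [base 2] 2^(2 + 1) + 2^2 + 2 + 1  →[2↦3]→  3^(3 + 1) + 3^3 + 3 + 1 = 112  −1 ⇒ G_1=111
G_1=111  [base 3] 3^(3 + 1) + 3^3 + 3  →[3↦4]→  4^(4 + 1) + 4^4 + 4 = 1284  −1 ⇒ G_2=1283
G_2=1283  [base 4] 4^(4 + 1) + 4^4 + 3  →[4↦5]→  5^(5 + 1) + 5^5 + 3 = 18753  −1 ⇒ G_3=18752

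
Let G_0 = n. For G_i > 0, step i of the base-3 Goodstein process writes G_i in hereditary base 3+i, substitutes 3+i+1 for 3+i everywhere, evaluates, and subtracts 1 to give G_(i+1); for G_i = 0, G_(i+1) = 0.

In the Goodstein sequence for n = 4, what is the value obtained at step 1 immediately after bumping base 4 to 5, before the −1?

5

G_0 = 4. HB_3(4) = 3 + 1. Bump = 5. G_1 = 4.
G_1 = 4. HB_4(4) = 4. Bump = 5. G_2 = 4.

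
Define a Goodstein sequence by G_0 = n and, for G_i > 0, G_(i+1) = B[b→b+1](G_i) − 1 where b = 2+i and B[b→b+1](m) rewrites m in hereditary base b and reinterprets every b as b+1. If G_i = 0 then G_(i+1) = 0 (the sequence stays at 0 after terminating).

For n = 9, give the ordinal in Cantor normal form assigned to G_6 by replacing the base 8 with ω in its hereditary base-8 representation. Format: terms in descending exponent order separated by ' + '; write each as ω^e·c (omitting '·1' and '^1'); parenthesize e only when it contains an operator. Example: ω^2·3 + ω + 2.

G_0 = 9. HB_2(9) = 2^(2 + 1) + 1. Bump = 82. G_1 = 81.
G_1 = 81. HB_3(81) = 3^(3 + 1). Bump = 1024. G_2 = 1023.
G_2 = 1023. HB_4(1023) = 3·4^4 + 3·4^3 + 3·4^2 + 3·4 + 3. Bump = 9843. G_3 = 9842.
G_3 = 9842. HB_5(9842) = 3·5^5 + 3·5^3 + 3·5^2 + 3·5 + 2. Bump = 140744. G_4 = 140743.
G_4 = 140743. HB_6(140743) = 3·6^6 + 3·6^3 + 3·6^2 + 3·6 + 1. Bump = 2471827. G_5 = 2471826.
G_5 = 2471826. HB_7(2471826) = 3·7^7 + 3·7^3 + 3·7^2 + 3·7. Bump = 50333400. G_6 = 50333399.
G_6 = 50333399. HB_8(50333399) = 3·8^8 + 3·8^3 + 3·8^2 + 2·8 + 7. Bump = 1162263922. G_7 = 1162263921.

ω^ω·3 + ω^3·3 + ω^2·3 + ω·2 + 7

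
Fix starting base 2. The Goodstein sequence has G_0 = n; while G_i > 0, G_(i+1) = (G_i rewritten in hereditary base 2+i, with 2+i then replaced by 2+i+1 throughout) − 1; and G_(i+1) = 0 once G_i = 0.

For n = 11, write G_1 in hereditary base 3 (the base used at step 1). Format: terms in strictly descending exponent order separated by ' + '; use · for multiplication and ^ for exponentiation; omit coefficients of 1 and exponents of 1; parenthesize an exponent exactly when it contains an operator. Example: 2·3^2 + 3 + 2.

3^(3 + 1) + 3

i=0: 11 = 2^(2 + 1) + 2 + 1 (b=2); 2→3: 3^(3 + 1) + 3 + 1 = 85; 85−1 = 84
i=1: 84 = 3^(3 + 1) + 3 (b=3); 3→4: 4^(4 + 1) + 4 = 1028; 1028−1 = 1027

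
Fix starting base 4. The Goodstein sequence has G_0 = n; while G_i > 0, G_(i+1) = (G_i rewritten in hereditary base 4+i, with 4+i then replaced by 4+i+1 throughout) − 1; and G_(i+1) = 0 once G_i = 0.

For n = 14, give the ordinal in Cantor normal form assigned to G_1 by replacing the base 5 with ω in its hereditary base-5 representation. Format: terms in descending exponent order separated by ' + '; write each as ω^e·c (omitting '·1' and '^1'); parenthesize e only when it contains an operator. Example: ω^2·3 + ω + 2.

ω·3 + 1

base 4: 14 = 3·4 + 2; at 5: 3·5 + 2 = 17; next = 16
base 5: 16 = 3·5 + 1; at 6: 3·6 + 1 = 19; next = 18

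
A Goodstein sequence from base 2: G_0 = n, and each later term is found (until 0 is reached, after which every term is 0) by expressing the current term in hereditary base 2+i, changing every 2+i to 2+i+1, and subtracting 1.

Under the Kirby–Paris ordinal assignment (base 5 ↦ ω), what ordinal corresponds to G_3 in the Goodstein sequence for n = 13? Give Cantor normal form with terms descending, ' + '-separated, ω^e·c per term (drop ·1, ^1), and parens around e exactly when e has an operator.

(0) 13|_2 = 2^(2 + 1) + 2^2 + 1 ↦ 3^(3 + 1) + 3^3 + 1|_3 = 109 ⇒ 108
(1) 108|_3 = 3^(3 + 1) + 3^3 ↦ 4^(4 + 1) + 4^4|_4 = 1280 ⇒ 1279
(2) 1279|_4 = 4^(4 + 1) + 3·4^3 + 3·4^2 + 3·4 + 3 ↦ 5^(5 + 1) + 3·5^3 + 3·5^2 + 3·5 + 3|_5 = 16093 ⇒ 16092
(3) 16092|_5 = 5^(5 + 1) + 3·5^3 + 3·5^2 + 3·5 + 2 ↦ 6^(6 + 1) + 3·6^3 + 3·6^2 + 3·6 + 2|_6 = 280712 ⇒ 280711

ω^(ω + 1) + ω^3·3 + ω^2·3 + ω·3 + 2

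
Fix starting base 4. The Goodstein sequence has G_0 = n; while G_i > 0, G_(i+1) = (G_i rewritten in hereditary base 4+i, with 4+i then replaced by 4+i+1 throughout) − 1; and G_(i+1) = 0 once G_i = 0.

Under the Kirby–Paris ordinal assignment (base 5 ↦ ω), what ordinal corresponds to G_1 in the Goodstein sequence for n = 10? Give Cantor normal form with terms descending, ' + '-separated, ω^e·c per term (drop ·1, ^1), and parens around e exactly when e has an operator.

i=0: 10 = 2·4 + 2 (b=4); 4→5: 2·5 + 2 = 12; 12−1 = 11
i=1: 11 = 2·5 + 1 (b=5); 5→6: 2·6 + 1 = 13; 13−1 = 12

ω·2 + 1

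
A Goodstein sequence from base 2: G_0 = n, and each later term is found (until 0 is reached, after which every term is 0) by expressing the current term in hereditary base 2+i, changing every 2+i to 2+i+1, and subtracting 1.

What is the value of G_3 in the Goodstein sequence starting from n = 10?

10 —HB2→ 2^(2 + 1) + 2 —bump→ 3^(3 + 1) + 3 = 84 —(−1)→ 83
83 —HB3→ 3^(3 + 1) + 2 —bump→ 4^(4 + 1) + 2 = 1026 —(−1)→ 1025
1025 —HB4→ 4^(4 + 1) + 1 —bump→ 5^(5 + 1) + 1 = 15626 —(−1)→ 15625
15625 —HB5→ 5^(5 + 1) —bump→ 6^(6 + 1) = 279936 —(−1)→ 279935

15625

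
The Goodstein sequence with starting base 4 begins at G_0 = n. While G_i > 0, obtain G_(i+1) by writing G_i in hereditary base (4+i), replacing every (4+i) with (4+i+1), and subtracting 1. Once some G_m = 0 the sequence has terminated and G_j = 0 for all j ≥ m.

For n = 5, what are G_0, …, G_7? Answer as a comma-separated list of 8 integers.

G_0=5  [base 4] 4 + 1  →[4↦5]→  5 + 1 = 6  −1 ⇒ G_1=5
G_1=5  [base 5] 5  →[5↦6]→  6 = 6  −1 ⇒ G_2=5
G_2=5  [base 6] 5  →[6↦7]→  5 = 5  −1 ⇒ G_3=4
G_3=4  [base 7] 4  →[7↦8]→  4 = 4  −1 ⇒ G_4=3
G_4=3  [base 8] 3  →[8↦9]→  3 = 3  −1 ⇒ G_5=2
G_5=2  [base 9] 2  →[9↦10]→  2 = 2  −1 ⇒ G_6=1
G_6=1  [base 10] 1  →[10↦11]→  1 = 1  −1 ⇒ G_7=0

5, 5, 5, 4, 3, 2, 1, 0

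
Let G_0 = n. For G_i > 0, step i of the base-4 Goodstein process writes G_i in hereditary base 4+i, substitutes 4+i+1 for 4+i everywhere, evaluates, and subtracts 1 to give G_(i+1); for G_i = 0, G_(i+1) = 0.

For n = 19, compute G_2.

37

(0) 19|_4 = 4^2 + 3 ↦ 5^2 + 3|_5 = 28 ⇒ 27
(1) 27|_5 = 5^2 + 2 ↦ 6^2 + 2|_6 = 38 ⇒ 37
(2) 37|_6 = 6^2 + 1 ↦ 7^2 + 1|_7 = 50 ⇒ 49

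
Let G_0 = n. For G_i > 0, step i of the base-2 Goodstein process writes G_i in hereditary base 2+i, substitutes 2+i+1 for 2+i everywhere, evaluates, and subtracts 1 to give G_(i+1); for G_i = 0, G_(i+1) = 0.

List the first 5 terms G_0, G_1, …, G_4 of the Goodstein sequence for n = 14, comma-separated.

step 0: 14 = 2^(2 + 1) + 2^2 + 2; sub 3 for 2: 3^(3 + 1) + 3^3 + 3; = 111; G_1 = 111−1 = 110
step 1: 110 = 3^(3 + 1) + 3^3 + 2; sub 4 for 3: 4^(4 + 1) + 4^4 + 2; = 1282; G_2 = 1282−1 = 1281
step 2: 1281 = 4^(4 + 1) + 4^4 + 1; sub 5 for 4: 5^(5 + 1) + 5^5 + 1; = 18751; G_3 = 18751−1 = 18750
step 3: 18750 = 5^(5 + 1) + 5^5; sub 6 for 5: 6^(6 + 1) + 6^6; = 326592; G_4 = 326592−1 = 326591

14, 110, 1281, 18750, 326591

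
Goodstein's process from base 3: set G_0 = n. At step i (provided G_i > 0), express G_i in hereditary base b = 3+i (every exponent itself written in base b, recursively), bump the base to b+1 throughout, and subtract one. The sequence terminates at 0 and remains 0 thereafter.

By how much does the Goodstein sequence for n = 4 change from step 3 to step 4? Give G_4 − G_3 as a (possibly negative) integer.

-1

G_0 = 4. HB_3(4) = 3 + 1. Bump = 5. G_1 = 4.
G_1 = 4. HB_4(4) = 4. Bump = 5. G_2 = 4.
G_2 = 4. HB_5(4) = 4. Bump = 4. G_3 = 3.
G_3 = 3. HB_6(3) = 3. Bump = 3. G_4 = 2.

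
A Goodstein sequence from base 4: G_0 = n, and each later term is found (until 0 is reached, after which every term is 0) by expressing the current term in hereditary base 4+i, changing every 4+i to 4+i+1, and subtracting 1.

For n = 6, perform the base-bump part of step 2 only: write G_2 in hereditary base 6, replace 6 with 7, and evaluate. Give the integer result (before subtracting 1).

7

(0) 6|_4 = 4 + 2 ↦ 5 + 2|_5 = 7 ⇒ 6
(1) 6|_5 = 5 + 1 ↦ 6 + 1|_6 = 7 ⇒ 6
(2) 6|_6 = 6 ↦ 7|_7 = 7 ⇒ 6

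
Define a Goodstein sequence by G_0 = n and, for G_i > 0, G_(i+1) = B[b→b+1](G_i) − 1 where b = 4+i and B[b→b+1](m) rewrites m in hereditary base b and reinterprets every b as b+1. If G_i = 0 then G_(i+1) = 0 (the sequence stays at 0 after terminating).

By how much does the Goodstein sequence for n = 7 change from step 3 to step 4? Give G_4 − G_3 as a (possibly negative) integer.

[0] 7 ≡ 4 + 3 (base 4). Lift 5: 8. −1: 7.
[1] 7 ≡ 5 + 2 (base 5). Lift 6: 8. −1: 7.
[2] 7 ≡ 6 + 1 (base 6). Lift 7: 8. −1: 7.
[3] 7 ≡ 7 (base 7). Lift 8: 8. −1: 7.

0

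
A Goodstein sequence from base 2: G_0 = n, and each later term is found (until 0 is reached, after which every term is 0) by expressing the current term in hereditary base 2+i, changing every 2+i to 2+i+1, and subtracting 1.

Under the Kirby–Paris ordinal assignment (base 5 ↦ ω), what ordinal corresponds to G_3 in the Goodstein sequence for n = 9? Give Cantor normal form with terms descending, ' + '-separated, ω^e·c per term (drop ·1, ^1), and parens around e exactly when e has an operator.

ω^ω·3 + ω^3·3 + ω^2·3 + ω·3 + 2

9 —HB2→ 2^(2 + 1) + 1 —bump→ 3^(3 + 1) + 1 = 82 —(−1)→ 81
81 —HB3→ 3^(3 + 1) —bump→ 4^(4 + 1) = 1024 —(−1)→ 1023
1023 —HB4→ 3·4^4 + 3·4^3 + 3·4^2 + 3·4 + 3 —bump→ 3·5^5 + 3·5^3 + 3·5^2 + 3·5 + 3 = 9843 —(−1)→ 9842
9842 —HB5→ 3·5^5 + 3·5^3 + 3·5^2 + 3·5 + 2 —bump→ 3·6^6 + 3·6^3 + 3·6^2 + 3·6 + 2 = 140744 —(−1)→ 140743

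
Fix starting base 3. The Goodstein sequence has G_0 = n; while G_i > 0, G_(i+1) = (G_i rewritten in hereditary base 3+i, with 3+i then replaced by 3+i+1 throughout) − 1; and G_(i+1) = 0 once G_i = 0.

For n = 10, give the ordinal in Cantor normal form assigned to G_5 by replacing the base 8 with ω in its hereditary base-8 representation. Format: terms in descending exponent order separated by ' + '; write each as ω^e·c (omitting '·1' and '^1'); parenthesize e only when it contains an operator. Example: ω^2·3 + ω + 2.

ω·4 + 1

G_0 = 10. HB_3(10) = 3^2 + 1. Bump = 17. G_1 = 16.
G_1 = 16. HB_4(16) = 4^2. Bump = 25. G_2 = 24.
G_2 = 24. HB_5(24) = 4·5 + 4. Bump = 28. G_3 = 27.
G_3 = 27. HB_6(27) = 4·6 + 3. Bump = 31. G_4 = 30.
G_4 = 30. HB_7(30) = 4·7 + 2. Bump = 34. G_5 = 33.
G_5 = 33. HB_8(33) = 4·8 + 1. Bump = 37. G_6 = 36.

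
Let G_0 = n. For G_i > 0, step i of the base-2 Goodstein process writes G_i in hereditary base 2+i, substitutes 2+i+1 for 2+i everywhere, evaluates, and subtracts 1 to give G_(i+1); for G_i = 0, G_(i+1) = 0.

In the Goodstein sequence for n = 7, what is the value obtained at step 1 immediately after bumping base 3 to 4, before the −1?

260

[0] 7 ≡ 2^2 + 2 + 1 (base 2). Lift 3: 31. −1: 30.
[1] 30 ≡ 3^3 + 3 (base 3). Lift 4: 260. −1: 259.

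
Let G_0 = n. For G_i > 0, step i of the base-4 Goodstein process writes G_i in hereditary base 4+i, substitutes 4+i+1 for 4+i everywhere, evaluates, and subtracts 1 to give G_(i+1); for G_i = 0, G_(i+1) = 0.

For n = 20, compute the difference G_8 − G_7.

step 0: 20 = 4^2 + 4; sub 5 for 4: 5^2 + 5; = 30; G_1 = 30−1 = 29
step 1: 29 = 5^2 + 4; sub 6 for 5: 6^2 + 4; = 40; G_2 = 40−1 = 39
step 2: 39 = 6^2 + 3; sub 7 for 6: 7^2 + 3; = 52; G_3 = 52−1 = 51
step 3: 51 = 7^2 + 2; sub 8 for 7: 8^2 + 2; = 66; G_4 = 66−1 = 65
step 4: 65 = 8^2 + 1; sub 9 for 8: 9^2 + 1; = 82; G_5 = 82−1 = 81
step 5: 81 = 9^2; sub 10 for 9: 10^2; = 100; G_6 = 100−1 = 99
step 6: 99 = 9·10 + 9; sub 11 for 10: 9·11 + 9; = 108; G_7 = 108−1 = 107
step 7: 107 = 9·11 + 8; sub 12 for 11: 9·12 + 8; = 116; G_8 = 116−1 = 115

8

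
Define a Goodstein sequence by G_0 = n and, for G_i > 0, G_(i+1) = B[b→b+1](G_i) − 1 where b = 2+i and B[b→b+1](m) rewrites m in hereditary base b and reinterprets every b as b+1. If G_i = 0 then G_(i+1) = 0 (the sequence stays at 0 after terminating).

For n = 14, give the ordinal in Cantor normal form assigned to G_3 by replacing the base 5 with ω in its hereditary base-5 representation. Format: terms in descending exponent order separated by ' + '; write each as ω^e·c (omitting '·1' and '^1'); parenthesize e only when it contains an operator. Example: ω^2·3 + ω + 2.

ω^(ω + 1) + ω^ω

G_0 = 14. HB_2(14) = 2^(2 + 1) + 2^2 + 2. Bump = 111. G_1 = 110.
G_1 = 110. HB_3(110) = 3^(3 + 1) + 3^3 + 2. Bump = 1282. G_2 = 1281.
G_2 = 1281. HB_4(1281) = 4^(4 + 1) + 4^4 + 1. Bump = 18751. G_3 = 18750.
G_3 = 18750. HB_5(18750) = 5^(5 + 1) + 5^5. Bump = 326592. G_4 = 326591.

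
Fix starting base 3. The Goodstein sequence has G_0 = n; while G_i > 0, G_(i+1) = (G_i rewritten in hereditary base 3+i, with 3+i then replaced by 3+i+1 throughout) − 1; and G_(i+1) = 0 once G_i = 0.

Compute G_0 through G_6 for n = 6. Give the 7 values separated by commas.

6, 7, 7, 7, 7, 7, 6

G_0=6  [base 3] 2·3  →[3↦4]→  2·4 = 8  −1 ⇒ G_1=7
G_1=7  [base 4] 4 + 3  →[4↦5]→  5 + 3 = 8  −1 ⇒ G_2=7
G_2=7  [base 5] 5 + 2  →[5↦6]→  6 + 2 = 8  −1 ⇒ G_3=7
G_3=7  [base 6] 6 + 1  →[6↦7]→  7 + 1 = 8  −1 ⇒ G_4=7
G_4=7  [base 7] 7  →[7↦8]→  8 = 8  −1 ⇒ G_5=7
G_5=7  [base 8] 7  →[8↦9]→  7 = 7  −1 ⇒ G_6=6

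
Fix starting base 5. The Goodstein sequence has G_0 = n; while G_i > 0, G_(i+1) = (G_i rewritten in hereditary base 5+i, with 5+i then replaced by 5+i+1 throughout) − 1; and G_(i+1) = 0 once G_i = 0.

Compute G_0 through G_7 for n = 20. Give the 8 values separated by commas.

20, 23, 25, 27, 29, 31, 33, 35

G_0=20  [base 5] 4·5  →[5↦6]→  4·6 = 24  −1 ⇒ G_1=23
G_1=23  [base 6] 3·6 + 5  →[6↦7]→  3·7 + 5 = 26  −1 ⇒ G_2=25
G_2=25  [base 7] 3·7 + 4  →[7↦8]→  3·8 + 4 = 28  −1 ⇒ G_3=27
G_3=27  [base 8] 3·8 + 3  →[8↦9]→  3·9 + 3 = 30  −1 ⇒ G_4=29
G_4=29  [base 9] 3·9 + 2  →[9↦10]→  3·10 + 2 = 32  −1 ⇒ G_5=31
G_5=31  [base 10] 3·10 + 1  →[10↦11]→  3·11 + 1 = 34  −1 ⇒ G_6=33
G_6=33  [base 11] 3·11  →[11↦12]→  3·12 = 36  −1 ⇒ G_7=35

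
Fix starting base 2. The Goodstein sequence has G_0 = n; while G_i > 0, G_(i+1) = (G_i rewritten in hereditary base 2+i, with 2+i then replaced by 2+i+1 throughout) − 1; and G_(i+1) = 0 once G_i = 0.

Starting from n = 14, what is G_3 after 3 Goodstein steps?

18750

base 2: 14 = 2^(2 + 1) + 2^2 + 2; at 3: 3^(3 + 1) + 3^3 + 3 = 111; next = 110
base 3: 110 = 3^(3 + 1) + 3^3 + 2; at 4: 4^(4 + 1) + 4^4 + 2 = 1282; next = 1281
base 4: 1281 = 4^(4 + 1) + 4^4 + 1; at 5: 5^(5 + 1) + 5^5 + 1 = 18751; next = 18750
base 5: 18750 = 5^(5 + 1) + 5^5; at 6: 6^(6 + 1) + 6^6 = 326592; next = 326591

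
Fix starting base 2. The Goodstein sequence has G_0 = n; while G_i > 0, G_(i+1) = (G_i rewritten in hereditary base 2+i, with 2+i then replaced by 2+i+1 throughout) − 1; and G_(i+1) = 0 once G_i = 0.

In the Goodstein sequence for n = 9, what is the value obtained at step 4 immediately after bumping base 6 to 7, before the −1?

2471827

step 0: 9 = 2^(2 + 1) + 1; sub 3 for 2: 3^(3 + 1) + 1; = 82; G_1 = 82−1 = 81
step 1: 81 = 3^(3 + 1); sub 4 for 3: 4^(4 + 1); = 1024; G_2 = 1024−1 = 1023
step 2: 1023 = 3·4^4 + 3·4^3 + 3·4^2 + 3·4 + 3; sub 5 for 4: 3·5^5 + 3·5^3 + 3·5^2 + 3·5 + 3; = 9843; G_3 = 9843−1 = 9842
step 3: 9842 = 3·5^5 + 3·5^3 + 3·5^2 + 3·5 + 2; sub 6 for 5: 3·6^6 + 3·6^3 + 3·6^2 + 3·6 + 2; = 140744; G_4 = 140744−1 = 140743
step 4: 140743 = 3·6^6 + 3·6^3 + 3·6^2 + 3·6 + 1; sub 7 for 6: 3·7^7 + 3·7^3 + 3·7^2 + 3·7 + 1; = 2471827; G_5 = 2471827−1 = 2471826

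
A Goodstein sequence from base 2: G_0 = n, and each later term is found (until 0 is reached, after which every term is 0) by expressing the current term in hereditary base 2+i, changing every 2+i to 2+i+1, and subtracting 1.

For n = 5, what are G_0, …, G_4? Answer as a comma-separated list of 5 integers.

base 2: 5 = 2^2 + 1; at 3: 3^3 + 1 = 28; next = 27
base 3: 27 = 3^3; at 4: 4^4 = 256; next = 255
base 4: 255 = 3·4^3 + 3·4^2 + 3·4 + 3; at 5: 3·5^3 + 3·5^2 + 3·5 + 3 = 468; next = 467
base 5: 467 = 3·5^3 + 3·5^2 + 3·5 + 2; at 6: 3·6^3 + 3·6^2 + 3·6 + 2 = 776; next = 775

5, 27, 255, 467, 775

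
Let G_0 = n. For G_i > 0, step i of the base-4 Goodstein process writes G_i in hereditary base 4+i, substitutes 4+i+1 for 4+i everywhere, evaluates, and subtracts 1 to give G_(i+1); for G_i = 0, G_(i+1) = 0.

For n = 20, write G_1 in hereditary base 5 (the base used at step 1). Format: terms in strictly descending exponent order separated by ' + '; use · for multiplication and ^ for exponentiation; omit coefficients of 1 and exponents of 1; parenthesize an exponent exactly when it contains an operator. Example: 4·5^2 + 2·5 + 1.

5^2 + 4

G_0 = 20. HB_4(20) = 4^2 + 4. Bump = 30. G_1 = 29.
G_1 = 29. HB_5(29) = 5^2 + 4. Bump = 40. G_2 = 39.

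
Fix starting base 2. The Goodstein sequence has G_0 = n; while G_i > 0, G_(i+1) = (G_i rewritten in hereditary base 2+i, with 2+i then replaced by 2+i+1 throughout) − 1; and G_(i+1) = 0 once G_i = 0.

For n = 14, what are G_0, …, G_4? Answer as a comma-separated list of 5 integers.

step 0: 14 = 2^(2 + 1) + 2^2 + 2; sub 3 for 2: 3^(3 + 1) + 3^3 + 3; = 111; G_1 = 111−1 = 110
step 1: 110 = 3^(3 + 1) + 3^3 + 2; sub 4 for 3: 4^(4 + 1) + 4^4 + 2; = 1282; G_2 = 1282−1 = 1281
step 2: 1281 = 4^(4 + 1) + 4^4 + 1; sub 5 for 4: 5^(5 + 1) + 5^5 + 1; = 18751; G_3 = 18751−1 = 18750
step 3: 18750 = 5^(5 + 1) + 5^5; sub 6 for 5: 6^(6 + 1) + 6^6; = 326592; G_4 = 326592−1 = 326591

14, 110, 1281, 18750, 326591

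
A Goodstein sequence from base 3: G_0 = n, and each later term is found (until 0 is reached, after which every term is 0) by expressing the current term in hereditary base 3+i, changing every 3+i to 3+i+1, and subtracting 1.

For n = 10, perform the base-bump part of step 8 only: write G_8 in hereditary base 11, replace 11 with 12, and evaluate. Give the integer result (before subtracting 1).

G_0 = 10. HB_3(10) = 3^2 + 1. Bump = 17. G_1 = 16.
G_1 = 16. HB_4(16) = 4^2. Bump = 25. G_2 = 24.
G_2 = 24. HB_5(24) = 4·5 + 4. Bump = 28. G_3 = 27.
G_3 = 27. HB_6(27) = 4·6 + 3. Bump = 31. G_4 = 30.
G_4 = 30. HB_7(30) = 4·7 + 2. Bump = 34. G_5 = 33.
G_5 = 33. HB_8(33) = 4·8 + 1. Bump = 37. G_6 = 36.
G_6 = 36. HB_9(36) = 4·9. Bump = 40. G_7 = 39.
G_7 = 39. HB_10(39) = 3·10 + 9. Bump = 42. G_8 = 41.
G_8 = 41. HB_11(41) = 3·11 + 8. Bump = 44. G_9 = 43.

44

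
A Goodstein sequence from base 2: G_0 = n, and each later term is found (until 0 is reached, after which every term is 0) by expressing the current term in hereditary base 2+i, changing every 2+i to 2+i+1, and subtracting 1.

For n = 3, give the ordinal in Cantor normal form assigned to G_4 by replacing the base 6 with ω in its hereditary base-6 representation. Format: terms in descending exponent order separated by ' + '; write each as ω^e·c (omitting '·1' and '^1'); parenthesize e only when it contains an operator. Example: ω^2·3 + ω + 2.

i=0: 3 = 2 + 1 (b=2); 2→3: 3 + 1 = 4; 4−1 = 3
i=1: 3 = 3 (b=3); 3→4: 4 = 4; 4−1 = 3
i=2: 3 = 3 (b=4); 4→5: 3 = 3; 3−1 = 2
i=3: 2 = 2 (b=5); 5→6: 2 = 2; 2−1 = 1
i=4: 1 = 1 (b=6); 6→7: 1 = 1; 1−1 = 0

1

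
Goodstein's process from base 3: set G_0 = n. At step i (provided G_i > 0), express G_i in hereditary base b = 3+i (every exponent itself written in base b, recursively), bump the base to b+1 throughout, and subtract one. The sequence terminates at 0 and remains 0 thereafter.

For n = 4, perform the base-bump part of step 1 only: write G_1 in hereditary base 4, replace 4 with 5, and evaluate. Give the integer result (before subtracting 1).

G_0 = 4. HB_3(4) = 3 + 1. Bump = 5. G_1 = 4.
G_1 = 4. HB_4(4) = 4. Bump = 5. G_2 = 4.

5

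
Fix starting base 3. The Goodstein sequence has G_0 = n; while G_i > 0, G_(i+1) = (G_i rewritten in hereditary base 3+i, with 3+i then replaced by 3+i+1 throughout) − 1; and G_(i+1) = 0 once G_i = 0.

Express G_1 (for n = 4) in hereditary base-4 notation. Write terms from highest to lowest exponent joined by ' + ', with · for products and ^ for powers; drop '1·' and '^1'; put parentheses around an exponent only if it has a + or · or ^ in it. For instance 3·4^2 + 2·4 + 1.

4 —HB3→ 3 + 1 —bump→ 4 + 1 = 5 —(−1)→ 4
4 —HB4→ 4 —bump→ 5 = 5 —(−1)→ 4

4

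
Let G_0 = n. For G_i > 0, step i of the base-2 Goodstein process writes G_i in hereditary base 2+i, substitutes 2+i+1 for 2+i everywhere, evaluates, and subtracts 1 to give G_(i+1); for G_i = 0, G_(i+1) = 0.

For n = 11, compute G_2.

1027

[0] 11 ≡ 2^(2 + 1) + 2 + 1 (base 2). Lift 3: 85. −1: 84.
[1] 84 ≡ 3^(3 + 1) + 3 (base 3). Lift 4: 1028. −1: 1027.
[2] 1027 ≡ 4^(4 + 1) + 3 (base 4). Lift 5: 15628. −1: 15627.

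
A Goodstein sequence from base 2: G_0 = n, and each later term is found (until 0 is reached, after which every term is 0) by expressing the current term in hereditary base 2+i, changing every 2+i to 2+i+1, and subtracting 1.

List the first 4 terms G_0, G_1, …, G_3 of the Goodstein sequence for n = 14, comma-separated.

base 2: 14 = 2^(2 + 1) + 2^2 + 2; at 3: 3^(3 + 1) + 3^3 + 3 = 111; next = 110
base 3: 110 = 3^(3 + 1) + 3^3 + 2; at 4: 4^(4 + 1) + 4^4 + 2 = 1282; next = 1281
base 4: 1281 = 4^(4 + 1) + 4^4 + 1; at 5: 5^(5 + 1) + 5^5 + 1 = 18751; next = 18750

14, 110, 1281, 18750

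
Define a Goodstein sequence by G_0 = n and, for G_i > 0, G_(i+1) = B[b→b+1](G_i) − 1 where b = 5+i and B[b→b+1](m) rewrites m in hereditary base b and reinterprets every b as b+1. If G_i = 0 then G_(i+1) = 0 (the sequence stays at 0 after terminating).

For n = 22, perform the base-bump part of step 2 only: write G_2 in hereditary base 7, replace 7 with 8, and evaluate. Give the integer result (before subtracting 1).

32

step 0: 22 = 4·5 + 2; sub 6 for 5: 4·6 + 2; = 26; G_1 = 26−1 = 25
step 1: 25 = 4·6 + 1; sub 7 for 6: 4·7 + 1; = 29; G_2 = 29−1 = 28
step 2: 28 = 4·7; sub 8 for 7: 4·8; = 32; G_3 = 32−1 = 31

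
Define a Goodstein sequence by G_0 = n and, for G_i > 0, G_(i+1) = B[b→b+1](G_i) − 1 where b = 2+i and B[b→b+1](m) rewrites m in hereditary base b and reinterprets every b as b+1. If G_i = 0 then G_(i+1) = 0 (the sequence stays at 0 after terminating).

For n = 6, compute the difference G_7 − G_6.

G_0=6  [base 2] 2^2 + 2  →[2↦3]→  3^3 + 3 = 30  −1 ⇒ G_1=29
G_1=29  [base 3] 3^3 + 2  →[3↦4]→  4^4 + 2 = 258  −1 ⇒ G_2=257
G_2=257  [base 4] 4^4 + 1  →[4↦5]→  5^5 + 1 = 3126  −1 ⇒ G_3=3125
G_3=3125  [base 5] 5^5  →[5↦6]→  6^6 = 46656  −1 ⇒ G_4=46655
G_4=46655  [base 6] 5·6^5 + 5·6^4 + 5·6^3 + 5·6^2 + 5·6 + 5  →[6↦7]→  5·7^5 + 5·7^4 + 5·7^3 + 5·7^2 + 5·7 + 5 = 98040  −1 ⇒ G_5=98039
G_5=98039  [base 7] 5·7^5 + 5·7^4 + 5·7^3 + 5·7^2 + 5·7 + 4  →[7↦8]→  5·8^5 + 5·8^4 + 5·8^3 + 5·8^2 + 5·8 + 4 = 187244  −1 ⇒ G_6=187243
G_6=187243  [base 8] 5·8^5 + 5·8^4 + 5·8^3 + 5·8^2 + 5·8 + 3  →[8↦9]→  5·9^5 + 5·9^4 + 5·9^3 + 5·9^2 + 5·9 + 3 = 332148  −1 ⇒ G_7=332147

144904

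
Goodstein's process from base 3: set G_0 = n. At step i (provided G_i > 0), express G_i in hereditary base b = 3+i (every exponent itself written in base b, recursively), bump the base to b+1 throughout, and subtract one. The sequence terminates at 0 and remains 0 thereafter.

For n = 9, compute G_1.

15

9 —HB3→ 3^2 —bump→ 4^2 = 16 —(−1)→ 15
15 —HB4→ 3·4 + 3 —bump→ 3·5 + 3 = 18 —(−1)→ 17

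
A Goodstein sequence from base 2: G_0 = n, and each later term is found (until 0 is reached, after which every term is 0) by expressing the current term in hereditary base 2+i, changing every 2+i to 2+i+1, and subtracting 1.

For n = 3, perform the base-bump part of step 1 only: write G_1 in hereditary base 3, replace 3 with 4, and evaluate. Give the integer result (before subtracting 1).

3 —HB2→ 2 + 1 —bump→ 3 + 1 = 4 —(−1)→ 3
3 —HB3→ 3 —bump→ 4 = 4 —(−1)→ 3

4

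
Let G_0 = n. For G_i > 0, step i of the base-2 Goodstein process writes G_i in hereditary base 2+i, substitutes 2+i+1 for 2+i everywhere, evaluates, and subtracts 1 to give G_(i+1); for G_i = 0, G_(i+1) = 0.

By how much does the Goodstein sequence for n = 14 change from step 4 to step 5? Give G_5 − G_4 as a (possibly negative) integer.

5536249

G_0 = 14. HB_2(14) = 2^(2 + 1) + 2^2 + 2. Bump = 111. G_1 = 110.
G_1 = 110. HB_3(110) = 3^(3 + 1) + 3^3 + 2. Bump = 1282. G_2 = 1281.
G_2 = 1281. HB_4(1281) = 4^(4 + 1) + 4^4 + 1. Bump = 18751. G_3 = 18750.
G_3 = 18750. HB_5(18750) = 5^(5 + 1) + 5^5. Bump = 326592. G_4 = 326591.
G_4 = 326591. HB_6(326591) = 6^(6 + 1) + 5·6^5 + 5·6^4 + 5·6^3 + 5·6^2 + 5·6 + 5. Bump = 5862841. G_5 = 5862840.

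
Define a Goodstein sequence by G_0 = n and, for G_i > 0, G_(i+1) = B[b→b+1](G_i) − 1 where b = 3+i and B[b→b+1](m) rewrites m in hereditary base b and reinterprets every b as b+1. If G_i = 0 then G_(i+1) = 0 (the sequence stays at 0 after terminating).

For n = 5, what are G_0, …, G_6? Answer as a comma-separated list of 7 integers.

step 0: 5 = 3 + 2; sub 4 for 3: 4 + 2; = 6; G_1 = 6−1 = 5
step 1: 5 = 4 + 1; sub 5 for 4: 5 + 1; = 6; G_2 = 6−1 = 5
step 2: 5 = 5; sub 6 for 5: 6; = 6; G_3 = 6−1 = 5
step 3: 5 = 5; sub 7 for 6: 5; = 5; G_4 = 5−1 = 4
step 4: 4 = 4; sub 8 for 7: 4; = 4; G_5 = 4−1 = 3
step 5: 3 = 3; sub 9 for 8: 3; = 3; G_6 = 3−1 = 2

5, 5, 5, 5, 4, 3, 2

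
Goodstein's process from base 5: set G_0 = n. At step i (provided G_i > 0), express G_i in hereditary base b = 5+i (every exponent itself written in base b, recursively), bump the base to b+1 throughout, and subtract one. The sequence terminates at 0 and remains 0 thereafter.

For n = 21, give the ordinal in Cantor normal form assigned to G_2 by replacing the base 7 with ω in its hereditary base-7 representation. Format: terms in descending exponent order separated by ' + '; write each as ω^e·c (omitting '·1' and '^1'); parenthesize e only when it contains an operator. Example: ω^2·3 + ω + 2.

G_0=21  [base 5] 4·5 + 1  →[5↦6]→  4·6 + 1 = 25  −1 ⇒ G_1=24
G_1=24  [base 6] 4·6  →[6↦7]→  4·7 = 28  −1 ⇒ G_2=27
G_2=27  [base 7] 3·7 + 6  →[7↦8]→  3·8 + 6 = 30  −1 ⇒ G_3=29

ω·3 + 6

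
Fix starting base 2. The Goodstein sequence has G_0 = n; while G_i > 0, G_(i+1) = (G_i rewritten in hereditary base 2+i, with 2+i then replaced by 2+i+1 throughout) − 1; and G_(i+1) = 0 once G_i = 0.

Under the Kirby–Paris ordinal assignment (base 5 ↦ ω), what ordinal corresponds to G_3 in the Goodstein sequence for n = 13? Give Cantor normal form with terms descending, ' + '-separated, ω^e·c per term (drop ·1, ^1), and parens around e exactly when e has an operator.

13 —HB2→ 2^(2 + 1) + 2^2 + 1 —bump→ 3^(3 + 1) + 3^3 + 1 = 109 —(−1)→ 108
108 —HB3→ 3^(3 + 1) + 3^3 —bump→ 4^(4 + 1) + 4^4 = 1280 —(−1)→ 1279
1279 —HB4→ 4^(4 + 1) + 3·4^3 + 3·4^2 + 3·4 + 3 —bump→ 5^(5 + 1) + 3·5^3 + 3·5^2 + 3·5 + 3 = 16093 —(−1)→ 16092

ω^(ω + 1) + ω^3·3 + ω^2·3 + ω·3 + 2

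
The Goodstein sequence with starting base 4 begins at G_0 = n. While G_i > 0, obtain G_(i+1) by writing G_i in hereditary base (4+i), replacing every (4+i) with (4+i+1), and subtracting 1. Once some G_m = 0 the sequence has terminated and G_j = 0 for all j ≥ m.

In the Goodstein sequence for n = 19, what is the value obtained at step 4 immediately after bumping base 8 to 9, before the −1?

70

G_0 = 19. HB_4(19) = 4^2 + 3. Bump = 28. G_1 = 27.
G_1 = 27. HB_5(27) = 5^2 + 2. Bump = 38. G_2 = 37.
G_2 = 37. HB_6(37) = 6^2 + 1. Bump = 50. G_3 = 49.
G_3 = 49. HB_7(49) = 7^2. Bump = 64. G_4 = 63.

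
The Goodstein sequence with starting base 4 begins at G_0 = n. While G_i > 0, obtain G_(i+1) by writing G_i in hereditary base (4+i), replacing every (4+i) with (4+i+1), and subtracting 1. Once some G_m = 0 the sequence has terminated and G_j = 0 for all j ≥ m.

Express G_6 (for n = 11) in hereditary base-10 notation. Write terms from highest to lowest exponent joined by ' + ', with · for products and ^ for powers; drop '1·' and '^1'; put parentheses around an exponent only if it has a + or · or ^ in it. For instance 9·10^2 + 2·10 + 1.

base 4: 11 = 2·4 + 3; at 5: 2·5 + 3 = 13; next = 12
base 5: 12 = 2·5 + 2; at 6: 2·6 + 2 = 14; next = 13
base 6: 13 = 2·6 + 1; at 7: 2·7 + 1 = 15; next = 14
base 7: 14 = 2·7; at 8: 2·8 = 16; next = 15
base 8: 15 = 8 + 7; at 9: 9 + 7 = 16; next = 15
base 9: 15 = 9 + 6; at 10: 10 + 6 = 16; next = 15

10 + 5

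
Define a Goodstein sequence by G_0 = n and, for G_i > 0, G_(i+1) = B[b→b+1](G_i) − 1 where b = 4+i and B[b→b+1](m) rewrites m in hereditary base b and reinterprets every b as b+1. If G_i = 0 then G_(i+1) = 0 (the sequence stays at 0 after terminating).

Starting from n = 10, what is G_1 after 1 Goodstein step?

step 0: 10 = 2·4 + 2; sub 5 for 4: 2·5 + 2; = 12; G_1 = 12−1 = 11
step 1: 11 = 2·5 + 1; sub 6 for 5: 2·6 + 1; = 13; G_2 = 13−1 = 12

11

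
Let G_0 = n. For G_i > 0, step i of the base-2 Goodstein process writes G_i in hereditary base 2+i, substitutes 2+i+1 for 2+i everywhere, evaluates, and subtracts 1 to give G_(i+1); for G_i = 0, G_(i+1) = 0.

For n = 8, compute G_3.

8 —HB2→ 2^(2 + 1) —bump→ 3^(3 + 1) = 81 —(−1)→ 80
80 —HB3→ 2·3^3 + 2·3^2 + 2·3 + 2 —bump→ 2·4^4 + 2·4^2 + 2·4 + 2 = 554 —(−1)→ 553
553 —HB4→ 2·4^4 + 2·4^2 + 2·4 + 1 —bump→ 2·5^5 + 2·5^2 + 2·5 + 1 = 6311 —(−1)→ 6310

6310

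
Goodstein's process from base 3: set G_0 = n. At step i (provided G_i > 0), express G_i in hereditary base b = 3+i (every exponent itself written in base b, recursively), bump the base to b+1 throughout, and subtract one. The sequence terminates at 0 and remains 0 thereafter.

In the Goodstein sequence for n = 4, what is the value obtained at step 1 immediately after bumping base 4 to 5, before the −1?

G_0 = 4. HB_3(4) = 3 + 1. Bump = 5. G_1 = 4.
G_1 = 4. HB_4(4) = 4. Bump = 5. G_2 = 4.

5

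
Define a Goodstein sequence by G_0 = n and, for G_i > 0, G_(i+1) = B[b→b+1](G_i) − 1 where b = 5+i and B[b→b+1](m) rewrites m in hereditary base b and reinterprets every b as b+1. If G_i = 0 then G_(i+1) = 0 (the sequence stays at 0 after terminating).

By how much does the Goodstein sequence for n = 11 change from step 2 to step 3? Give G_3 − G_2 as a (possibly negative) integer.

G_0 = 11. HB_5(11) = 2·5 + 1. Bump = 13. G_1 = 12.
G_1 = 12. HB_6(12) = 2·6. Bump = 14. G_2 = 13.
G_2 = 13. HB_7(13) = 7 + 6. Bump = 14. G_3 = 13.

0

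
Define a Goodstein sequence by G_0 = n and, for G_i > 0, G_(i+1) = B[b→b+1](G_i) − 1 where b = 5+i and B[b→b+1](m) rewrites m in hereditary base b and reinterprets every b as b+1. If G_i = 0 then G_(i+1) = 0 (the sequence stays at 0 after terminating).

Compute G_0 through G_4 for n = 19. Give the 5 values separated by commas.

19, 21, 23, 25, 27

i=0: 19 = 3·5 + 4 (b=5); 5→6: 3·6 + 4 = 22; 22−1 = 21
i=1: 21 = 3·6 + 3 (b=6); 6→7: 3·7 + 3 = 24; 24−1 = 23
i=2: 23 = 3·7 + 2 (b=7); 7→8: 3·8 + 2 = 26; 26−1 = 25
i=3: 25 = 3·8 + 1 (b=8); 8→9: 3·9 + 1 = 28; 28−1 = 27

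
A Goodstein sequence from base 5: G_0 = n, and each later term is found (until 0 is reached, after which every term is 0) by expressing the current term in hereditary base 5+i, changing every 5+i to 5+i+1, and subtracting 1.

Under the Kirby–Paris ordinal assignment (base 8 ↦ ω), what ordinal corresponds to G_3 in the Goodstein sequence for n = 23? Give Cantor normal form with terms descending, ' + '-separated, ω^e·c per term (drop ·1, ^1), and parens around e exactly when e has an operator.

ω·4

G_0 = 23. HB_5(23) = 4·5 + 3. Bump = 27. G_1 = 26.
G_1 = 26. HB_6(26) = 4·6 + 2. Bump = 30. G_2 = 29.
G_2 = 29. HB_7(29) = 4·7 + 1. Bump = 33. G_3 = 32.
G_3 = 32. HB_8(32) = 4·8. Bump = 36. G_4 = 35.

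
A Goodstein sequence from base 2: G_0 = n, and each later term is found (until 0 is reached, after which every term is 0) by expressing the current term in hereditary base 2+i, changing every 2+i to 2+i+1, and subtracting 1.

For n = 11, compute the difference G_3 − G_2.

G_0 = 11. HB_2(11) = 2^(2 + 1) + 2 + 1. Bump = 85. G_1 = 84.
G_1 = 84. HB_3(84) = 3^(3 + 1) + 3. Bump = 1028. G_2 = 1027.
G_2 = 1027. HB_4(1027) = 4^(4 + 1) + 3. Bump = 15628. G_3 = 15627.

14600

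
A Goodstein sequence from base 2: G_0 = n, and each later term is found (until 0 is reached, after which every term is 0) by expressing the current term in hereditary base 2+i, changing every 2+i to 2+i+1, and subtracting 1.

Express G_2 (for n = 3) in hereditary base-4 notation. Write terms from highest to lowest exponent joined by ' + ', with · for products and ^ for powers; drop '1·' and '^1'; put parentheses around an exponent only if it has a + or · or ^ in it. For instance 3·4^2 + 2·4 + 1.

[0] 3 ≡ 2 + 1 (base 2). Lift 3: 4. −1: 3.
[1] 3 ≡ 3 (base 3). Lift 4: 4. −1: 3.
[2] 3 ≡ 3 (base 4). Lift 5: 3. −1: 2.

3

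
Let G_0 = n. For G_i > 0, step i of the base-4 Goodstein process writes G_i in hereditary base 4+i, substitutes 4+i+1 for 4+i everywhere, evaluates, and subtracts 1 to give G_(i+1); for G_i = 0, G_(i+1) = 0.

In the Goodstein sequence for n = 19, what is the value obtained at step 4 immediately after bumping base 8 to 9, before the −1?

(0) 19|_4 = 4^2 + 3 ↦ 5^2 + 3|_5 = 28 ⇒ 27
(1) 27|_5 = 5^2 + 2 ↦ 6^2 + 2|_6 = 38 ⇒ 37
(2) 37|_6 = 6^2 + 1 ↦ 7^2 + 1|_7 = 50 ⇒ 49
(3) 49|_7 = 7^2 ↦ 8^2|_8 = 64 ⇒ 63
(4) 63|_8 = 7·8 + 7 ↦ 7·9 + 7|_9 = 70 ⇒ 69

70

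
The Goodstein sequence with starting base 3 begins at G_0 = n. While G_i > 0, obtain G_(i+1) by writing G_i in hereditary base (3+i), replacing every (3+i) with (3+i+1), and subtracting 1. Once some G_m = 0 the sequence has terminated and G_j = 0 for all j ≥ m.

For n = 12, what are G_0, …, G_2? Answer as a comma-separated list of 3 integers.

12, 19, 27

i=0: 12 = 3^2 + 3 (b=3); 3→4: 4^2 + 4 = 20; 20−1 = 19
i=1: 19 = 4^2 + 3 (b=4); 4→5: 5^2 + 3 = 28; 28−1 = 27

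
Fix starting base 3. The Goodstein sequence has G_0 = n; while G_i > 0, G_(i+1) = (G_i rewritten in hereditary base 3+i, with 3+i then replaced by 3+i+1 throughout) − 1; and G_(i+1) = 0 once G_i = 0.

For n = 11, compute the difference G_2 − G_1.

i=0: 11 = 3^2 + 2 (b=3); 3→4: 4^2 + 2 = 18; 18−1 = 17
i=1: 17 = 4^2 + 1 (b=4); 4→5: 5^2 + 1 = 26; 26−1 = 25

8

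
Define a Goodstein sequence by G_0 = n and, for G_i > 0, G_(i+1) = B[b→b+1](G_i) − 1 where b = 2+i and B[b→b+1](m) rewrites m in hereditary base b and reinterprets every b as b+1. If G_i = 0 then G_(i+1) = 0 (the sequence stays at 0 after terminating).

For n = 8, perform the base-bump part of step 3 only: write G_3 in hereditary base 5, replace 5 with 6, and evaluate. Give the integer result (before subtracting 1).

93396

G_0=8  [base 2] 2^(2 + 1)  →[2↦3]→  3^(3 + 1) = 81  −1 ⇒ G_1=80
G_1=80  [base 3] 2·3^3 + 2·3^2 + 2·3 + 2  →[3↦4]→  2·4^4 + 2·4^2 + 2·4 + 2 = 554  −1 ⇒ G_2=553
G_2=553  [base 4] 2·4^4 + 2·4^2 + 2·4 + 1  →[4↦5]→  2·5^5 + 2·5^2 + 2·5 + 1 = 6311  −1 ⇒ G_3=6310
G_3=6310  [base 5] 2·5^5 + 2·5^2 + 2·5  →[5↦6]→  2·6^6 + 2·6^2 + 2·6 = 93396  −1 ⇒ G_4=93395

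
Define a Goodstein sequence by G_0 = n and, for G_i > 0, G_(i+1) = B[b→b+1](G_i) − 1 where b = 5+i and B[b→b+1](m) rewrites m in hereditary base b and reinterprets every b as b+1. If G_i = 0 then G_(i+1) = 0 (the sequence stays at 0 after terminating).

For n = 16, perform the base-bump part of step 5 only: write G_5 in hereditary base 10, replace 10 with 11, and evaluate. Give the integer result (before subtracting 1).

i=0: 16 = 3·5 + 1 (b=5); 5→6: 3·6 + 1 = 19; 19−1 = 18
i=1: 18 = 3·6 (b=6); 6→7: 3·7 = 21; 21−1 = 20
i=2: 20 = 2·7 + 6 (b=7); 7→8: 2·8 + 6 = 22; 22−1 = 21
i=3: 21 = 2·8 + 5 (b=8); 8→9: 2·9 + 5 = 23; 23−1 = 22
i=4: 22 = 2·9 + 4 (b=9); 9→10: 2·10 + 4 = 24; 24−1 = 23
i=5: 23 = 2·10 + 3 (b=10); 10→11: 2·11 + 3 = 25; 25−1 = 24

25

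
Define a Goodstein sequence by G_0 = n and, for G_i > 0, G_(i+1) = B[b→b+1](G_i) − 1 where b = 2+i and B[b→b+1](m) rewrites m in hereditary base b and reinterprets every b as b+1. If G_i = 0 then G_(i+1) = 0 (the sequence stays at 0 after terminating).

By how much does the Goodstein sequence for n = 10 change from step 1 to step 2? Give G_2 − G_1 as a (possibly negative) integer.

i=0: 10 = 2^(2 + 1) + 2 (b=2); 2→3: 3^(3 + 1) + 3 = 84; 84−1 = 83
i=1: 83 = 3^(3 + 1) + 2 (b=3); 3→4: 4^(4 + 1) + 2 = 1026; 1026−1 = 1025

942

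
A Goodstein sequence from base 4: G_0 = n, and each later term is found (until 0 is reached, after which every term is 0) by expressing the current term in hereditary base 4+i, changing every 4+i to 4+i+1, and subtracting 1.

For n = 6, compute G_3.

(0) 6|_4 = 4 + 2 ↦ 5 + 2|_5 = 7 ⇒ 6
(1) 6|_5 = 5 + 1 ↦ 6 + 1|_6 = 7 ⇒ 6
(2) 6|_6 = 6 ↦ 7|_7 = 7 ⇒ 6
(3) 6|_7 = 6 ↦ 6|_8 = 6 ⇒ 5

6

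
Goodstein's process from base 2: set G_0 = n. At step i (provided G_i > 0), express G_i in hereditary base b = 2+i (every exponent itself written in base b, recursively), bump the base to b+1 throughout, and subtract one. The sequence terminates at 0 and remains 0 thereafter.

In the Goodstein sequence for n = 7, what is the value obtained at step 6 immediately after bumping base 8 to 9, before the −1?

37665880

i=0: 7 = 2^2 + 2 + 1 (b=2); 2→3: 3^3 + 3 + 1 = 31; 31−1 = 30
i=1: 30 = 3^3 + 3 (b=3); 3→4: 4^4 + 4 = 260; 260−1 = 259
i=2: 259 = 4^4 + 3 (b=4); 4→5: 5^5 + 3 = 3128; 3128−1 = 3127
i=3: 3127 = 5^5 + 2 (b=5); 5→6: 6^6 + 2 = 46658; 46658−1 = 46657
i=4: 46657 = 6^6 + 1 (b=6); 6→7: 7^7 + 1 = 823544; 823544−1 = 823543
i=5: 823543 = 7^7 (b=7); 7→8: 8^8 = 16777216; 16777216−1 = 16777215
i=6: 16777215 = 7·8^7 + 7·8^6 + 7·8^5 + 7·8^4 + 7·8^3 + 7·8^2 + 7·8 + 7 (b=8); 8→9: 7·9^7 + 7·9^6 + 7·9^5 + 7·9^4 + 7·9^3 + 7·9^2 + 7·9 + 7 = 37665880; 37665880−1 = 37665879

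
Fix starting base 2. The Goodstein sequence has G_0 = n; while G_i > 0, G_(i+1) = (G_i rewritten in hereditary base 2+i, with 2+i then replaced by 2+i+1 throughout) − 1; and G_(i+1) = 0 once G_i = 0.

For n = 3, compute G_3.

2

[0] 3 ≡ 2 + 1 (base 2). Lift 3: 4. −1: 3.
[1] 3 ≡ 3 (base 3). Lift 4: 4. −1: 3.
[2] 3 ≡ 3 (base 4). Lift 5: 3. −1: 2.
[3] 2 ≡ 2 (base 5). Lift 6: 2. −1: 1.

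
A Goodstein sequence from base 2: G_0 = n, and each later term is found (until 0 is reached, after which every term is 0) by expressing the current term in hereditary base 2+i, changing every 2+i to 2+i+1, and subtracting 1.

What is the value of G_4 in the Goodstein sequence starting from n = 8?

93395

G_0 = 8. HB_2(8) = 2^(2 + 1). Bump = 81. G_1 = 80.
G_1 = 80. HB_3(80) = 2·3^3 + 2·3^2 + 2·3 + 2. Bump = 554. G_2 = 553.
G_2 = 553. HB_4(553) = 2·4^4 + 2·4^2 + 2·4 + 1. Bump = 6311. G_3 = 6310.
G_3 = 6310. HB_5(6310) = 2·5^5 + 2·5^2 + 2·5. Bump = 93396. G_4 = 93395.
G_4 = 93395. HB_6(93395) = 2·6^6 + 2·6^2 + 6 + 5. Bump = 1647196. G_5 = 1647195.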